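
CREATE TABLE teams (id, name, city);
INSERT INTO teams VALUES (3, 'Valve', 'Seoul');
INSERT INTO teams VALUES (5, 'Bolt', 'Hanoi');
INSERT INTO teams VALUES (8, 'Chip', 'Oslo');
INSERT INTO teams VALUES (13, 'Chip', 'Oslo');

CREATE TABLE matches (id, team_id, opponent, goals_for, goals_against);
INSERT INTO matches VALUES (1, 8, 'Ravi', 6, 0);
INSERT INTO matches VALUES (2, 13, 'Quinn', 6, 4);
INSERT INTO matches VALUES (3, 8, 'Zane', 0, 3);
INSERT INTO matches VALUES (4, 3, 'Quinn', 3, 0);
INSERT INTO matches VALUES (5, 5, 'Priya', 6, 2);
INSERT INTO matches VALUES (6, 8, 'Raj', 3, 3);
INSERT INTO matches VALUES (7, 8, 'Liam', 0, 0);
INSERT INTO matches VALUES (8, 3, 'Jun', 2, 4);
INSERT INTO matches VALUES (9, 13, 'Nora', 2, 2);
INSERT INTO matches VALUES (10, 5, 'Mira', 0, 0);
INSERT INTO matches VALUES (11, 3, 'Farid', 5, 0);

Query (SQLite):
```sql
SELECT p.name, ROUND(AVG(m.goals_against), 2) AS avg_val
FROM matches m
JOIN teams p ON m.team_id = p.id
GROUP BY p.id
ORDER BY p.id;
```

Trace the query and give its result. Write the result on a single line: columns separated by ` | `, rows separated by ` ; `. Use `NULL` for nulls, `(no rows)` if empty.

Join each matches row to its teams via team_id.
Group joined rows by teams.id; compute ROUND(AVG(m.goals_against), 2) per group.
  3: ids {4, 8, 11} → ROUND(AVG(m.goals_against), 2)=1.33
  5: ids {5, 10} → ROUND(AVG(m.goals_against), 2)=1
  8: ids {1, 3, 6, 7} → ROUND(AVG(m.goals_against), 2)=1.5
  13: ids {2, 9} → ROUND(AVG(m.goals_against), 2)=3

Valve | 1.33 ; Bolt | 1 ; Chip | 1.5 ; Chip | 3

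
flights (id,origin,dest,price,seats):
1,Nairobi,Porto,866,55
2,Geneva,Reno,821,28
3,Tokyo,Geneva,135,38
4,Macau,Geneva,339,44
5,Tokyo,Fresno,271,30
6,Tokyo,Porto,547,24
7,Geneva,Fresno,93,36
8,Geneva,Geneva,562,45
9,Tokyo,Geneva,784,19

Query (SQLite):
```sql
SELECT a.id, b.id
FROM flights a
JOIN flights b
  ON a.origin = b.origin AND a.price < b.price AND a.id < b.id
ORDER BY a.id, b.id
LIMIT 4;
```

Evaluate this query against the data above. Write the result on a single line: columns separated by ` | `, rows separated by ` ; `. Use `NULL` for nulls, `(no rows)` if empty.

Pairs (a,b) with same origin, a.price < b.price, a.id < b.id.
origin groups: Geneva:{2,7,8} Macau:{4} Nairobi:{1} Tokyo:{3,5,6,9}
Ordered by (a.id, b.id); first 4.

3 | 5 ; 3 | 6 ; 3 | 9 ; 5 | 6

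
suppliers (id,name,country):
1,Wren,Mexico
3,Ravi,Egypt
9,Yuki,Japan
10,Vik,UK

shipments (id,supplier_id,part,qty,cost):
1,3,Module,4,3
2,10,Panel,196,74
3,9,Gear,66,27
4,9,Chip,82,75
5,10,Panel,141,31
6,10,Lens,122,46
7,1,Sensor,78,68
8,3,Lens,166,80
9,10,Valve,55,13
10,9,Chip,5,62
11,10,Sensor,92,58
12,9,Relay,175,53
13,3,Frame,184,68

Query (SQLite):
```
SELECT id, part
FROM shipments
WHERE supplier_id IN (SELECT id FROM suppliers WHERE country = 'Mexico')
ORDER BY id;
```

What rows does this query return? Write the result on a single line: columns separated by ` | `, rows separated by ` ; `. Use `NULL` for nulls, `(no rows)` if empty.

7 | Sensor

Inner query: suppliers.id where country = 'Mexico'.
Outer: keep shipments rows whose supplier_id is in that set.
Inner query → {1}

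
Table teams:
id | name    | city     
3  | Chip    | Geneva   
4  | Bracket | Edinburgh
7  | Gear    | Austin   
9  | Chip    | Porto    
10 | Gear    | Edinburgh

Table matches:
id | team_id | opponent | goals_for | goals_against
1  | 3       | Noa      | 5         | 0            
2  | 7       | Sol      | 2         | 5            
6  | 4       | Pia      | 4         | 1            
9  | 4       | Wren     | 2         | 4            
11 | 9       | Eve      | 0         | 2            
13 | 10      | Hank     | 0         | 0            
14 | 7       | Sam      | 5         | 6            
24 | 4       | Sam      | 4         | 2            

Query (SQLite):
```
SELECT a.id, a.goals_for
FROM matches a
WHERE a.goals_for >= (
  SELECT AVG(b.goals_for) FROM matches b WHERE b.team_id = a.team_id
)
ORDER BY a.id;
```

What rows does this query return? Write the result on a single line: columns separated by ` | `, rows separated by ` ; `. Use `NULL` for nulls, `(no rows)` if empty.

For each matches row a, compute AVG(goals_for) over rows sharing a.team_id.
Keep row a if a.goals_for >= that per-group AVG.
  team_id=3: AVG(goals_for) = 5.0
  team_id=4: AVG(goals_for) = 3.333333
  team_id=7: AVG(goals_for) = 3.5
  team_id=9: AVG(goals_for) = 0.0
  team_id=10: AVG(goals_for) = 0.0

1 | 5 ; 6 | 4 ; 11 | 0 ; 13 | 0 ; 14 | 5 ; 24 | 4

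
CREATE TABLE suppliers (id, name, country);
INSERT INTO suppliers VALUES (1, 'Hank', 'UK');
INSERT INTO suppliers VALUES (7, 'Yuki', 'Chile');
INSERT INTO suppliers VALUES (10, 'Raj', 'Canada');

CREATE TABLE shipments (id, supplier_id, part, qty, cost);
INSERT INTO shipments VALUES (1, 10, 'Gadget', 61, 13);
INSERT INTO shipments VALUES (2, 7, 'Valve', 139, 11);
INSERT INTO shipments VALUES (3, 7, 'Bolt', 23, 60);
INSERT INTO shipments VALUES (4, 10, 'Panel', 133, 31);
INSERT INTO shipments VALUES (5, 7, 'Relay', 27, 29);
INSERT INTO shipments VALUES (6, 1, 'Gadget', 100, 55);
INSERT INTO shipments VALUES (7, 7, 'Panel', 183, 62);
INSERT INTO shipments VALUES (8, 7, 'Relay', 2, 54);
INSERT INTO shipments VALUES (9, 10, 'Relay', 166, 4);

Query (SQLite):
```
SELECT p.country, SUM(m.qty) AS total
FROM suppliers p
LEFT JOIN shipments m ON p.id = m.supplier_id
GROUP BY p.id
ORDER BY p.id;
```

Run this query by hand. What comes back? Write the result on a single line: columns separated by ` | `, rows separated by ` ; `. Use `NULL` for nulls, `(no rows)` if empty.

LEFT JOIN keeps every suppliers row; unmatched ones get NULL for shipments columns.
Group by suppliers.id and compute SUM(m.qty). SUM over an all-NULL group is NULL.
  1: ids {6} → SUM(m.qty)=100
  7: ids {2, 3, 5, 7, 8} → SUM(m.qty)=374
  10: ids {1, 4, 9} → SUM(m.qty)=360

UK | 100 ; Chile | 374 ; Canada | 360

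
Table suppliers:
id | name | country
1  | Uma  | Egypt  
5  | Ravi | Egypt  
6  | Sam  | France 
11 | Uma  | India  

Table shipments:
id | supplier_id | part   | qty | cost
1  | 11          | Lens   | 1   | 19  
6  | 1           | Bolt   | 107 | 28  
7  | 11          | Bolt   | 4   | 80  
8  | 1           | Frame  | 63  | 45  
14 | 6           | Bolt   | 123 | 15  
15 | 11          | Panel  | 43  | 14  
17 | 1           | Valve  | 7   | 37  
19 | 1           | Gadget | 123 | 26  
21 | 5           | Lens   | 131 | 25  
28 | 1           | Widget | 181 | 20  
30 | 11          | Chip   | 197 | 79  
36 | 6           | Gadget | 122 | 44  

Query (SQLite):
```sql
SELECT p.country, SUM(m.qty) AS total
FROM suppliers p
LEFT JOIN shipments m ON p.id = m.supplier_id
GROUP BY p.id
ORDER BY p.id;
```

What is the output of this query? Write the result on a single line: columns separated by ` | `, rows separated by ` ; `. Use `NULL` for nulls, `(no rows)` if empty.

LEFT JOIN keeps every suppliers row; unmatched ones get NULL for shipments columns.
Group by suppliers.id and compute SUM(m.qty). SUM over an all-NULL group is NULL.
  1: ids {6, 8, 17, 19, 28} → SUM(m.qty)=481
  5: ids {21} → SUM(m.qty)=131
  6: ids {14, 36} → SUM(m.qty)=245
  11: ids {1, 7, 15, 30} → SUM(m.qty)=245

Egypt | 481 ; Egypt | 131 ; France | 245 ; India | 245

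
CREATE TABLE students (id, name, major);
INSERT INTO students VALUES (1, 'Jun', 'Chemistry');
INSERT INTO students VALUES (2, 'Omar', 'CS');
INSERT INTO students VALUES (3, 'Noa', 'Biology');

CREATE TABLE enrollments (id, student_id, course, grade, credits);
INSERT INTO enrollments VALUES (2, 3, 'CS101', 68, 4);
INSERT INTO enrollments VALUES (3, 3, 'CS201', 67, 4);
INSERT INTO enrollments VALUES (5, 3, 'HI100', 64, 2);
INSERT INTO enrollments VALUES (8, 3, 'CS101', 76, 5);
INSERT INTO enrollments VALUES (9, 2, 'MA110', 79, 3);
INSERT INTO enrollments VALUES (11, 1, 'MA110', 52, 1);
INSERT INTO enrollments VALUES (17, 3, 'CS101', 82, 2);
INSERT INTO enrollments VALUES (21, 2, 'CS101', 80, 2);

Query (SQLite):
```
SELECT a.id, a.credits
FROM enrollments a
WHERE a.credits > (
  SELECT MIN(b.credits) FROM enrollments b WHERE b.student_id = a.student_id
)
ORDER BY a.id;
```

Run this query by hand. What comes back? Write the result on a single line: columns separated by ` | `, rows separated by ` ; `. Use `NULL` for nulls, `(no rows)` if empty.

For each enrollments row a, compute MIN(credits) over rows sharing a.student_id.
Keep row a if a.credits > that per-group MIN.
  student_id=1: MIN(credits) = 1
  student_id=2: MIN(credits) = 2
  student_id=3: MIN(credits) = 2

2 | 4 ; 3 | 4 ; 8 | 5 ; 9 | 3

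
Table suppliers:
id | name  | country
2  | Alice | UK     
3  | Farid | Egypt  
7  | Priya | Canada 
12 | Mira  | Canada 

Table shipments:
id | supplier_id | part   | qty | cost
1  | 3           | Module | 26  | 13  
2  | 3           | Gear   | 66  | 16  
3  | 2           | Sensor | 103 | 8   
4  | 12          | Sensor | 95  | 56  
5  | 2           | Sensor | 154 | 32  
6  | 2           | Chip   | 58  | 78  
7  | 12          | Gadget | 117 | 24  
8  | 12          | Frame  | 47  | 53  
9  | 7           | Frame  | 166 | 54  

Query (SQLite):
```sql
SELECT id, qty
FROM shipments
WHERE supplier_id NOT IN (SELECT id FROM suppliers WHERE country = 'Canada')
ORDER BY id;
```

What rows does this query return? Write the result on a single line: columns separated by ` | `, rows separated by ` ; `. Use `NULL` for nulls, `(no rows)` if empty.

1 | 26 ; 2 | 66 ; 3 | 103 ; 5 | 154 ; 6 | 58

Inner query: suppliers.id where country = 'Canada'.
Outer: keep shipments rows whose supplier_id is not in that set.
Inner query → {7, 12}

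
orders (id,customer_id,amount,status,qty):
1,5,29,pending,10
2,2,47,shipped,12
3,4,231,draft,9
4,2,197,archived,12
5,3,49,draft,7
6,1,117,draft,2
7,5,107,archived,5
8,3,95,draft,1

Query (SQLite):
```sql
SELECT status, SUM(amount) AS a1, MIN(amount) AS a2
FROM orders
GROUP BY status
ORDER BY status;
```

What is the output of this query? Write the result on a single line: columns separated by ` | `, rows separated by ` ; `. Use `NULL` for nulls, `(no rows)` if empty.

archived | 304 | 107 ; draft | 492 | 49 ; pending | 29 | 29 ; shipped | 47 | 47

Group orders by status.
Per group compute: SUM(amount), MIN(amount).
  archived: ids {4, 7} → SUM(amount)=304, MIN(amount)=107
  draft: ids {3, 5, 6, 8} → SUM(amount)=492, MIN(amount)=49
  pending: ids {1} → SUM(amount)=29, MIN(amount)=29
  shipped: ids {2} → SUM(amount)=47, MIN(amount)=47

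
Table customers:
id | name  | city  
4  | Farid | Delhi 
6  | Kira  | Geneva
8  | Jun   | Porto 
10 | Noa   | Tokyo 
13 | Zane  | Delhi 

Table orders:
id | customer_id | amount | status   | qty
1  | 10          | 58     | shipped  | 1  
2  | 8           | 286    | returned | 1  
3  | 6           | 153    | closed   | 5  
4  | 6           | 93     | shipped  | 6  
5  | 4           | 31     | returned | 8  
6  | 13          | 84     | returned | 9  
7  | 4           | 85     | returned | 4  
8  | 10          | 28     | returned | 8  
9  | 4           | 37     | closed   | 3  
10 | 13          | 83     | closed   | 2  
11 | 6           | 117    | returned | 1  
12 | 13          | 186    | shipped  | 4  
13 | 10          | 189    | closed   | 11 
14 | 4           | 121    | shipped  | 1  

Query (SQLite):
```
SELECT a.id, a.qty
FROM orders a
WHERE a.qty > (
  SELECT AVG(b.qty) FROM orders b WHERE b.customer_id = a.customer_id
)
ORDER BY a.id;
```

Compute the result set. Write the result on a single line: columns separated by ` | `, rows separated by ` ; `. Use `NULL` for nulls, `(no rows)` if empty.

3 | 5 ; 4 | 6 ; 5 | 8 ; 6 | 9 ; 8 | 8 ; 13 | 11

For each orders row a, compute AVG(qty) over rows sharing a.customer_id.
Keep row a if a.qty > that per-group AVG.
  customer_id=4: AVG(qty) = 4.0
  customer_id=6: AVG(qty) = 4.0
  customer_id=8: AVG(qty) = 1.0
  customer_id=10: AVG(qty) = 6.666667
  customer_id=13: AVG(qty) = 5.0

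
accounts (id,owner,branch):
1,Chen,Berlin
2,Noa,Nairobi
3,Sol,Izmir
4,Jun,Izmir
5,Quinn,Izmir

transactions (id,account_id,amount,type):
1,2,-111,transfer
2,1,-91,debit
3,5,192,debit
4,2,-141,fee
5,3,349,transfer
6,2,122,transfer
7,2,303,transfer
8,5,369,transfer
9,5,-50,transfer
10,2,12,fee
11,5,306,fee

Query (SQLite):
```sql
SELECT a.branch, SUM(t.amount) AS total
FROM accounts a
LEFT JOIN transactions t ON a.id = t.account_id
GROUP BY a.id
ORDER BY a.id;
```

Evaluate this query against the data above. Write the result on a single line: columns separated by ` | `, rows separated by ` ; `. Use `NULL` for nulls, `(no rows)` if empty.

Berlin | -91 ; Nairobi | 185 ; Izmir | 349 ; Izmir | NULL ; Izmir | 817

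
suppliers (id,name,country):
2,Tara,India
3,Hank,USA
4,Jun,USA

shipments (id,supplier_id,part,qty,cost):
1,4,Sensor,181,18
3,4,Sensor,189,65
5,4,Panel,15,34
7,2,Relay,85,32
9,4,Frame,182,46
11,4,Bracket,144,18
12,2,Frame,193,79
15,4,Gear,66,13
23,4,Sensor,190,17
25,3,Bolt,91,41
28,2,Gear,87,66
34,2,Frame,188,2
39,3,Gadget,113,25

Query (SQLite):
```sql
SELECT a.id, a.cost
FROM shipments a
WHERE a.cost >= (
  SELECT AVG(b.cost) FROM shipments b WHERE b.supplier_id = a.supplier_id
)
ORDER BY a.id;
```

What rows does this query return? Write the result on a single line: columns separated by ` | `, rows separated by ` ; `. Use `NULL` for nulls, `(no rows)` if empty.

3 | 65 ; 5 | 34 ; 9 | 46 ; 12 | 79 ; 25 | 41 ; 28 | 66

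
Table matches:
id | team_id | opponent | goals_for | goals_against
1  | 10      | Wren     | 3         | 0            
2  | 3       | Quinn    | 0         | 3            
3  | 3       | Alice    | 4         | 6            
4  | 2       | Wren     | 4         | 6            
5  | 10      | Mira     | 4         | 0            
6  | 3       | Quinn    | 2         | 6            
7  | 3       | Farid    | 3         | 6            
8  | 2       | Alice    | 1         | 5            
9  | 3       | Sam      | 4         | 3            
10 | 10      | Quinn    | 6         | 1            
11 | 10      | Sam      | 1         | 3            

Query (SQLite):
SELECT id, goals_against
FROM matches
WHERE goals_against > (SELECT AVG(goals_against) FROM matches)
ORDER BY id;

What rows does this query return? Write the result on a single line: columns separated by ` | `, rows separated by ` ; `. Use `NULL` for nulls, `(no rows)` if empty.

Scalar subquery: AVG(goals_against) over all matches rows = 3.545455 (≈; comparison uses full precision).
Keep rows where goals_against > that value.

3 | 6 ; 4 | 6 ; 6 | 6 ; 7 | 6 ; 8 | 5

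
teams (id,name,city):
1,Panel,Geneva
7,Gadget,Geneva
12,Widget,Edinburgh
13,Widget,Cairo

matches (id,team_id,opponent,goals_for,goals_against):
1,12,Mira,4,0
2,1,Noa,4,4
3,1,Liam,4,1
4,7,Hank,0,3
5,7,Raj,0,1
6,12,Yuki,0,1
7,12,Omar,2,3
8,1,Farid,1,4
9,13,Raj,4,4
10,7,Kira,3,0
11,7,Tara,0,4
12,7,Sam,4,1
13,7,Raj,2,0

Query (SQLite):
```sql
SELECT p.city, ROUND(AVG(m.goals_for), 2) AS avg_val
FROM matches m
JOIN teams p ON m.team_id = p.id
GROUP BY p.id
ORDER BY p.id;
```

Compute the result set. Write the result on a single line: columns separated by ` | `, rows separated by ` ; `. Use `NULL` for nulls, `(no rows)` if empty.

Join each matches row to its teams via team_id.
Group joined rows by teams.id; compute ROUND(AVG(m.goals_for), 2) per group.
  1: ids {2, 3, 8} → ROUND(AVG(m.goals_for), 2)=3
  7: ids {4, 5, 10, 11, 12, 13} → ROUND(AVG(m.goals_for), 2)=1.5
  12: ids {1, 6, 7} → ROUND(AVG(m.goals_for), 2)=2
  13: ids {9} → ROUND(AVG(m.goals_for), 2)=4

Geneva | 3 ; Geneva | 1.5 ; Edinburgh | 2 ; Cairo | 4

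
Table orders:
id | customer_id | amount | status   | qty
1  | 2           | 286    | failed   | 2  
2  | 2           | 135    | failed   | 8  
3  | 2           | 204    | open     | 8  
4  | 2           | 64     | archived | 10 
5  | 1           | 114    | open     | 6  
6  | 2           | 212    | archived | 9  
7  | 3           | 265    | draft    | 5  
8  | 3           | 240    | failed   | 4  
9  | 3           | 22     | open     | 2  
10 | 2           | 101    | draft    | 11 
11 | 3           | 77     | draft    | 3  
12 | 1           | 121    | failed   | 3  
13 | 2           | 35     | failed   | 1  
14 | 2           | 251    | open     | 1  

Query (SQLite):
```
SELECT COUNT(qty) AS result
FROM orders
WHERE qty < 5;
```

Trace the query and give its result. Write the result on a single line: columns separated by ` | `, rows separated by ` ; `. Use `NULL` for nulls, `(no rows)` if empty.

Rows where qty < 5 → qty values: [2, 4, 2, 3, 3, 1, 1].
COUNT(qty) counts non-NULL values → 7.

7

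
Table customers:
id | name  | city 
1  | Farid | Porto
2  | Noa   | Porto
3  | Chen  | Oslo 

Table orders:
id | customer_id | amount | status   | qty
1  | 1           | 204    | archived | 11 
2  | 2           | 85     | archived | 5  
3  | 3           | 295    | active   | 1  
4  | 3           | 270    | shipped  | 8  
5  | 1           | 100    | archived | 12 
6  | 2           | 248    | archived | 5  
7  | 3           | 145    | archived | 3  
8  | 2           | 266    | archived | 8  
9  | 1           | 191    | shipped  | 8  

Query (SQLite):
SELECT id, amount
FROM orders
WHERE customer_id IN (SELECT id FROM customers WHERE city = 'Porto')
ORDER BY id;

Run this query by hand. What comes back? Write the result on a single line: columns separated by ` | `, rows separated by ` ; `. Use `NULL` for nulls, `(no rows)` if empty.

1 | 204 ; 2 | 85 ; 5 | 100 ; 6 | 248 ; 8 | 266 ; 9 | 191

Inner query: customers.id where city = 'Porto'.
Outer: keep orders rows whose customer_id is in that set.
Inner query → {1, 2}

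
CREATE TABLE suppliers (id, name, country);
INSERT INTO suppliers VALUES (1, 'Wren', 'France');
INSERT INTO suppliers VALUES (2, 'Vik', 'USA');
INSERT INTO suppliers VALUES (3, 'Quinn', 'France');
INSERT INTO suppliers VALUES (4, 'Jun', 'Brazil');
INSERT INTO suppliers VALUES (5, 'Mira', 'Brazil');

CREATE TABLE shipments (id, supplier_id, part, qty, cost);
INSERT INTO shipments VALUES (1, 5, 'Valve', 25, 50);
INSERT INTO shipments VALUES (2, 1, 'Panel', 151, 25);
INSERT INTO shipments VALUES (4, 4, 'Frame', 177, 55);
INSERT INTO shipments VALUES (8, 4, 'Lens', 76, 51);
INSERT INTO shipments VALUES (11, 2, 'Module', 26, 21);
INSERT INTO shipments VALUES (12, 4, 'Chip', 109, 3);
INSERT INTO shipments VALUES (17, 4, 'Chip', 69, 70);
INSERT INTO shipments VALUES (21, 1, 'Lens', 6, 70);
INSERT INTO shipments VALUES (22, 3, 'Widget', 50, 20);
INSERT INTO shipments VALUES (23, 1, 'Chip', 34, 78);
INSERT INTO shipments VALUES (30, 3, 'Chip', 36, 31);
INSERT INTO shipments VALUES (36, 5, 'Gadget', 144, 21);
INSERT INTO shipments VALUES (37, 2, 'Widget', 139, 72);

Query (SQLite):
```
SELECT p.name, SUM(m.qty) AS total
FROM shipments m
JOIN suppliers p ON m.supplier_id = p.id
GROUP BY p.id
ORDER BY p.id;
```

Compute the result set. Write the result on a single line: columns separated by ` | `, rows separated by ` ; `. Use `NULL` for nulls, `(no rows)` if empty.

Join each shipments row to its suppliers via supplier_id.
Group joined rows by suppliers.id; compute SUM(m.qty) per group.
  1: ids {2, 21, 23} → SUM(m.qty)=191
  2: ids {11, 37} → SUM(m.qty)=165
  3: ids {22, 30} → SUM(m.qty)=86
  4: ids {4, 8, 12, 17} → SUM(m.qty)=431
  5: ids {1, 36} → SUM(m.qty)=169

Wren | 191 ; Vik | 165 ; Quinn | 86 ; Jun | 431 ; Mira | 169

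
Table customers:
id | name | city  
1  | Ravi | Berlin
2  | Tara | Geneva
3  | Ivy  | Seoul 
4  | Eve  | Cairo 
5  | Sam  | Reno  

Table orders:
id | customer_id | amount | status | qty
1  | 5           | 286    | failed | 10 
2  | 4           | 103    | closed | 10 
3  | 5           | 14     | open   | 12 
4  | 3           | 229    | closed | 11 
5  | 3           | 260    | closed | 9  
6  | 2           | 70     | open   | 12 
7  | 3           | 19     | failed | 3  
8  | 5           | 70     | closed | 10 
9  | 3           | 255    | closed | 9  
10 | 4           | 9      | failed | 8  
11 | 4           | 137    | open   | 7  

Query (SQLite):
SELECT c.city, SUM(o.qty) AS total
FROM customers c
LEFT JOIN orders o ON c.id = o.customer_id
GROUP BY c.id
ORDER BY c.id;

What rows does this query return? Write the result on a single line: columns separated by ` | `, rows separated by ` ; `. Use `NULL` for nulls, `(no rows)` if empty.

Berlin | NULL ; Geneva | 12 ; Seoul | 32 ; Cairo | 25 ; Reno | 32

LEFT JOIN keeps every customers row; unmatched ones get NULL for orders columns.
Group by customers.id and compute SUM(o.qty). SUM over an all-NULL group is NULL.
  1: ids {—} → SUM(o.qty)=NULL
  2: ids {6} → SUM(o.qty)=12
  3: ids {4, 5, 7, 9} → SUM(o.qty)=32
  4: ids {2, 10, 11} → SUM(o.qty)=25
  5: ids {1, 3, 8} → SUM(o.qty)=32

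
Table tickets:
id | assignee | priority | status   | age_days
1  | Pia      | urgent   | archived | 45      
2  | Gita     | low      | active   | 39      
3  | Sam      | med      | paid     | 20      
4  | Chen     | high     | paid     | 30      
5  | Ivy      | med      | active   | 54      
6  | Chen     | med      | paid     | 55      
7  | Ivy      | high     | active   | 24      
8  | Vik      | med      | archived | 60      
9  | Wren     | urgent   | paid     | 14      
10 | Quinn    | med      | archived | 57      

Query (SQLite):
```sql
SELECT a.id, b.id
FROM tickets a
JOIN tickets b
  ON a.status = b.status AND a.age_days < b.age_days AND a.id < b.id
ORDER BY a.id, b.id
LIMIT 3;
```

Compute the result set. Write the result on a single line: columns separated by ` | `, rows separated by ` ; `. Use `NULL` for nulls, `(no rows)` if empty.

Pairs (a,b) with same status, a.age_days < b.age_days, a.id < b.id.
status groups: active:{2,5,7} archived:{1,8,10} paid:{3,4,6,9}
Ordered by (a.id, b.id); first 3.

1 | 8 ; 1 | 10 ; 2 | 5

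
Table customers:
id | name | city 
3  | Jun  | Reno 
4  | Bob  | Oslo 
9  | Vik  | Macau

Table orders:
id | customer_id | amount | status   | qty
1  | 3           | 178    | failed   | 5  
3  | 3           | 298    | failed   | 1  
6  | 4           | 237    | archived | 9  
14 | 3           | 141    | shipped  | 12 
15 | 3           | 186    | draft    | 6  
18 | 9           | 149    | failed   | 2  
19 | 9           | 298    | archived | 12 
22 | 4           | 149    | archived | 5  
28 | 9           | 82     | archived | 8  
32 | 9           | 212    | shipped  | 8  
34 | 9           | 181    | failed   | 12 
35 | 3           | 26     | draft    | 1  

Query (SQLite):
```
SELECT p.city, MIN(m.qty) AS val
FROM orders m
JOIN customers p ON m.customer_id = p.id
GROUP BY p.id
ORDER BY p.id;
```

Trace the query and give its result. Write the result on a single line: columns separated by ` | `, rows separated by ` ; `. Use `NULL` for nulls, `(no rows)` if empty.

Reno | 1 ; Oslo | 5 ; Macau | 2

Join each orders row to its customers via customer_id.
Group joined rows by customers.id; compute MIN(m.qty) per group.
  3: ids {1, 3, 14, 15, 35} → MIN(m.qty)=1
  4: ids {6, 22} → MIN(m.qty)=5
  9: ids {18, 19, 28, 32, 34} → MIN(m.qty)=2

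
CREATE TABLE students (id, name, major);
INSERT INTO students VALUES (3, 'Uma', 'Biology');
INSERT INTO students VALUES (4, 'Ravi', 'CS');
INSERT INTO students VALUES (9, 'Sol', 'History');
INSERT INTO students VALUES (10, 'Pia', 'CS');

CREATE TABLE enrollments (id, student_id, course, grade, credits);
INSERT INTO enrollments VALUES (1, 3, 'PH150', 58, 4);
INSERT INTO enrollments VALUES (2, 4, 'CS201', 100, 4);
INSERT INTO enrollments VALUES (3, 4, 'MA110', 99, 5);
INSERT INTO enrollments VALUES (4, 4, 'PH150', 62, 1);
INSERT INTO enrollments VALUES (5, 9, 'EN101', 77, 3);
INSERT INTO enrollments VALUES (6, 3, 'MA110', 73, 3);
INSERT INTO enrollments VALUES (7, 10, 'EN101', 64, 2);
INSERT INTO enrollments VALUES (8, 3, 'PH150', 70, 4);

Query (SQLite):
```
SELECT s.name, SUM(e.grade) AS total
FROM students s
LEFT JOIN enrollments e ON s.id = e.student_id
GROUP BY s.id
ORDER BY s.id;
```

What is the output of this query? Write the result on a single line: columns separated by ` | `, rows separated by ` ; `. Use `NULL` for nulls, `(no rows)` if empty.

Uma | 201 ; Ravi | 261 ; Sol | 77 ; Pia | 64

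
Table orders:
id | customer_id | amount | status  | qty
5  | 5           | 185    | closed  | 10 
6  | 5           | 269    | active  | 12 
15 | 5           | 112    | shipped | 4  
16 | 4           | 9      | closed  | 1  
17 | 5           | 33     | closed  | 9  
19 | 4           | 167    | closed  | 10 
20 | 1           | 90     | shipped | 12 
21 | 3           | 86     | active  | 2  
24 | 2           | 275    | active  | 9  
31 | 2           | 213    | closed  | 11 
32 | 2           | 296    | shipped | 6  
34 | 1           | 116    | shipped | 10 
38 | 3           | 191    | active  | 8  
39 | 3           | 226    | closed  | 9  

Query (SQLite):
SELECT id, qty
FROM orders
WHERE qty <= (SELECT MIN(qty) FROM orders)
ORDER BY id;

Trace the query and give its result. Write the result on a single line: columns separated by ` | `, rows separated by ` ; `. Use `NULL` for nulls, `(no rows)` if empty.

Scalar subquery: MIN(qty) over all orders rows = 1.
Keep rows where qty <= that value.

16 | 1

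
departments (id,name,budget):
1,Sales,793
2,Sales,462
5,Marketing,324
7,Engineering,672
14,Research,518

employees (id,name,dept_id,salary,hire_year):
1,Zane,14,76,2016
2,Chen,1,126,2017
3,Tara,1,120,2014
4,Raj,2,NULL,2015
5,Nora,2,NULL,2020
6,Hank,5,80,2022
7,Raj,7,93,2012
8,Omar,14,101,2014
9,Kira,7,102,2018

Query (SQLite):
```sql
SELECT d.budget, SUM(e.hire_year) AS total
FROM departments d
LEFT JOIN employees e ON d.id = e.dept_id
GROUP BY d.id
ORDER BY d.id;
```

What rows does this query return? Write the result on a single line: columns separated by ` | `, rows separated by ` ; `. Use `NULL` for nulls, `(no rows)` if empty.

793 | 4031 ; 462 | 4035 ; 324 | 2022 ; 672 | 4030 ; 518 | 4030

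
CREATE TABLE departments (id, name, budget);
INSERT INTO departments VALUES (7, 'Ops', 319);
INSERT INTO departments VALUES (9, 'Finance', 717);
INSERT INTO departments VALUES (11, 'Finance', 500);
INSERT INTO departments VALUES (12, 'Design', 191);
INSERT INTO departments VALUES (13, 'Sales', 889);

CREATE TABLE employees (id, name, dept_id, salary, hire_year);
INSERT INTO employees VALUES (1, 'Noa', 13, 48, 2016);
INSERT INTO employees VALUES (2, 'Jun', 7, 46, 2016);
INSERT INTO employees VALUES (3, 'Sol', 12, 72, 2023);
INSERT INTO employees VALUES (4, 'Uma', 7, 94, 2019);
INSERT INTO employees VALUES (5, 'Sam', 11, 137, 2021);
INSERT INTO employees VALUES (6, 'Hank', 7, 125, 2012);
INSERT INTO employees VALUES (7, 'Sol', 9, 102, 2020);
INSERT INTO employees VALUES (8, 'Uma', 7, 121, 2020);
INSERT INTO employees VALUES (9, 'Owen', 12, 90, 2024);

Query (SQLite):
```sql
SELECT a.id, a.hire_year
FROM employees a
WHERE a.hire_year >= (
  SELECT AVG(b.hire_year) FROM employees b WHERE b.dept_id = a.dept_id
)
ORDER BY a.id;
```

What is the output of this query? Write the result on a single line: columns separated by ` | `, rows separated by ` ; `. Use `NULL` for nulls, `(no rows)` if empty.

For each employees row a, compute AVG(hire_year) over rows sharing a.dept_id.
Keep row a if a.hire_year >= that per-group AVG.
  dept_id=7: AVG(hire_year) = 2016.75
  dept_id=9: AVG(hire_year) = 2020.0
  dept_id=11: AVG(hire_year) = 2021.0
  dept_id=12: AVG(hire_year) = 2023.5
  dept_id=13: AVG(hire_year) = 2016.0

1 | 2016 ; 4 | 2019 ; 5 | 2021 ; 7 | 2020 ; 8 | 2020 ; 9 | 2024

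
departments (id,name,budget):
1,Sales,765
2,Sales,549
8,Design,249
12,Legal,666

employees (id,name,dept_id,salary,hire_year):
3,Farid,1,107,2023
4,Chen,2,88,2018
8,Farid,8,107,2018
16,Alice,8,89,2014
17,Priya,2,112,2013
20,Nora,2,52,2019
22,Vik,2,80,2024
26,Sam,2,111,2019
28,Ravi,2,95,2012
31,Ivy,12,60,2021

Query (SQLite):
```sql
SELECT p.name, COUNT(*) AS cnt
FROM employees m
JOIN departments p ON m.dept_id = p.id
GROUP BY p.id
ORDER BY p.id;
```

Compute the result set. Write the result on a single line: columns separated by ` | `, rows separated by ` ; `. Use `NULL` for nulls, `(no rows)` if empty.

Sales | 1 ; Sales | 6 ; Design | 2 ; Legal | 1

Join each employees row to its departments via dept_id.
Group joined rows by departments.id; compute COUNT(*) per group.
  1: ids {3} → COUNT(*)=1
  2: ids {4, 17, 20, 22, 26, 28} → COUNT(*)=6
  8: ids {8, 16} → COUNT(*)=2
  12: ids {31} → COUNT(*)=1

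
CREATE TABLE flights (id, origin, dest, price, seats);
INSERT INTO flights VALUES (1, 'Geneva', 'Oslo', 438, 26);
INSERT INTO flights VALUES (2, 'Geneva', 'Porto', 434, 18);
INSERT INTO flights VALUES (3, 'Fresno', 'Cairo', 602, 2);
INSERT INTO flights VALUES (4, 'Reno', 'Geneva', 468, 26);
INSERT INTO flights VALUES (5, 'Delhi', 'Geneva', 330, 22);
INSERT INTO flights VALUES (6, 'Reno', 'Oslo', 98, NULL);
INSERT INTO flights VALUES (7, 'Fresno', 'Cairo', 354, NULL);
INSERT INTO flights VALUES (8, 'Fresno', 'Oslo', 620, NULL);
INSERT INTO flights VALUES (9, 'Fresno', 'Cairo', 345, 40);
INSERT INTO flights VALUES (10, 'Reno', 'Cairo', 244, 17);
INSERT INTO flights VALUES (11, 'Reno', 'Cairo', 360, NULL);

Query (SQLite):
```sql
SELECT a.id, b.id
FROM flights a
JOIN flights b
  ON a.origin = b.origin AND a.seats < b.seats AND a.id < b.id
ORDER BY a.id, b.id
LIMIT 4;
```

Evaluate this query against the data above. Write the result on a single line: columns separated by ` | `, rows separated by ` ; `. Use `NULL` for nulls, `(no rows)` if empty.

Pairs (a,b) with same origin, a.seats < b.seats, a.id < b.id.
origin groups: Delhi:{5} Fresno:{3,7,8,9} Geneva:{1,2} Reno:{4,6,10,11}
Ordered by (a.id, b.id); first 4.

3 | 9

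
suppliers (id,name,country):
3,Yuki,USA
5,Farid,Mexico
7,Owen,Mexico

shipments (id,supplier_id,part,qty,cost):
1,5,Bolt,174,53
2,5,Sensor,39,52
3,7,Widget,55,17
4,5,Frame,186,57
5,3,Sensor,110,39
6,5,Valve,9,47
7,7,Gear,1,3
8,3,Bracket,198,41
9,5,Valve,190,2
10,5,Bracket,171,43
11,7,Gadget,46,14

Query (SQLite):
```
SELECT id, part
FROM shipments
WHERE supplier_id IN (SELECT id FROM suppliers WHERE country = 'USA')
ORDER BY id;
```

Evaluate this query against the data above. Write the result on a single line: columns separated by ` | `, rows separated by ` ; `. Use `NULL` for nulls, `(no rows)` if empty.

Inner query: suppliers.id where country = 'USA'.
Outer: keep shipments rows whose supplier_id is in that set.
Inner query → {3}

5 | Sensor ; 8 | Bracket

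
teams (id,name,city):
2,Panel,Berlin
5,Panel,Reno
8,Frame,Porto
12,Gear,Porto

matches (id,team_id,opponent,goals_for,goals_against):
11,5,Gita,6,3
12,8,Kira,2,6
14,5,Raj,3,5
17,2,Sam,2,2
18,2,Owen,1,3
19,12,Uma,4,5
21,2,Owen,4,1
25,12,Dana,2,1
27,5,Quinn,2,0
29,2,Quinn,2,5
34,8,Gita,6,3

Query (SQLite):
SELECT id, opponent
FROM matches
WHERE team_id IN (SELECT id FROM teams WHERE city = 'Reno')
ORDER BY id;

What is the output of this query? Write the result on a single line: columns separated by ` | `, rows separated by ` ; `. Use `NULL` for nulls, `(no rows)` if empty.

Inner query: teams.id where city = 'Reno'.
Outer: keep matches rows whose team_id is in that set.
Inner query → {5}

11 | Gita ; 14 | Raj ; 27 | Quinn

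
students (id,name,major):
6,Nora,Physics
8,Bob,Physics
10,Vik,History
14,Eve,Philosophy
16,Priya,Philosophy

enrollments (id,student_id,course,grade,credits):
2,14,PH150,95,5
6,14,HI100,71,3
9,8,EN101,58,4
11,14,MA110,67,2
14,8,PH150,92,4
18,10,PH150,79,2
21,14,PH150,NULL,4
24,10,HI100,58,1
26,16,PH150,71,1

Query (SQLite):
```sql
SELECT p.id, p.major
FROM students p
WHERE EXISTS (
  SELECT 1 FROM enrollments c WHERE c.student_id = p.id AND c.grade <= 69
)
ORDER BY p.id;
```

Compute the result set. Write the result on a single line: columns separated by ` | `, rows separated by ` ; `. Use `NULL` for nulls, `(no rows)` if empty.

For each students row, check whether any enrollments with matching student_id has grade <= 69.
Keep rows where that is true.

8 | Physics ; 10 | History ; 14 | Philosophy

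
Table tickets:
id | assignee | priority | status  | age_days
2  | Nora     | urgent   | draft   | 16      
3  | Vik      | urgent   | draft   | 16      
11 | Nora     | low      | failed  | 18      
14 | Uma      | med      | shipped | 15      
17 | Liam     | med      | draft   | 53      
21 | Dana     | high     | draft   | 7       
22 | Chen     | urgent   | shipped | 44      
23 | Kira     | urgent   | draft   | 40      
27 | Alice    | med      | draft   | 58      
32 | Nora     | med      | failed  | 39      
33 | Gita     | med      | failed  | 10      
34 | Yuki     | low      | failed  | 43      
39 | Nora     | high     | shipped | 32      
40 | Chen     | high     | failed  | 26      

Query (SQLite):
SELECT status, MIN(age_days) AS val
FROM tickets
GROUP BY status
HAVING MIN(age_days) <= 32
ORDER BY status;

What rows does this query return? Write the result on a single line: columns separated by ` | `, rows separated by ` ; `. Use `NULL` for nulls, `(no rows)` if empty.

Partition tickets by status; compute MIN(age_days) within each group.
HAVING: keep groups where MIN(age_days) <= 32.
  draft: ids {2, 3, 17, 21, 23, 27} → MIN(age_days)=7
  failed: ids {11, 32, 33, 34, 40} → MIN(age_days)=10
  shipped: ids {14, 22, 39} → MIN(age_days)=15

draft | 7 ; failed | 10 ; shipped | 15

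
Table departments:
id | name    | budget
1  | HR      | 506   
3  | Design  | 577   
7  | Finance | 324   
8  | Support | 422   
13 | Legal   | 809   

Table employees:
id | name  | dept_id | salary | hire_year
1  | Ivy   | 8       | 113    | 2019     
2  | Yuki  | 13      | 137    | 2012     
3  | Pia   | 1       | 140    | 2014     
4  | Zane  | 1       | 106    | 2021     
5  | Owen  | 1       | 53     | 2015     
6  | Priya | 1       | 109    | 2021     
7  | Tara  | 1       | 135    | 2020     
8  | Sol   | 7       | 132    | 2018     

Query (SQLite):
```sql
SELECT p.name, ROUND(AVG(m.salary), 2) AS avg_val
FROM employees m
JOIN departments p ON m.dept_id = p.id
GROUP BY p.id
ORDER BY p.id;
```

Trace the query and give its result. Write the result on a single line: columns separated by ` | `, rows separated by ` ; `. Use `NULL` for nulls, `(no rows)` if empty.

Join each employees row to its departments via dept_id.
Group joined rows by departments.id; compute ROUND(AVG(m.salary), 2) per group.
  1: ids {3, 4, 5, 6, 7} → ROUND(AVG(m.salary), 2)=108.6
  7: ids {8} → ROUND(AVG(m.salary), 2)=132
  8: ids {1} → ROUND(AVG(m.salary), 2)=113
  13: ids {2} → ROUND(AVG(m.salary), 2)=137

HR | 108.6 ; Finance | 132 ; Support | 113 ; Legal | 137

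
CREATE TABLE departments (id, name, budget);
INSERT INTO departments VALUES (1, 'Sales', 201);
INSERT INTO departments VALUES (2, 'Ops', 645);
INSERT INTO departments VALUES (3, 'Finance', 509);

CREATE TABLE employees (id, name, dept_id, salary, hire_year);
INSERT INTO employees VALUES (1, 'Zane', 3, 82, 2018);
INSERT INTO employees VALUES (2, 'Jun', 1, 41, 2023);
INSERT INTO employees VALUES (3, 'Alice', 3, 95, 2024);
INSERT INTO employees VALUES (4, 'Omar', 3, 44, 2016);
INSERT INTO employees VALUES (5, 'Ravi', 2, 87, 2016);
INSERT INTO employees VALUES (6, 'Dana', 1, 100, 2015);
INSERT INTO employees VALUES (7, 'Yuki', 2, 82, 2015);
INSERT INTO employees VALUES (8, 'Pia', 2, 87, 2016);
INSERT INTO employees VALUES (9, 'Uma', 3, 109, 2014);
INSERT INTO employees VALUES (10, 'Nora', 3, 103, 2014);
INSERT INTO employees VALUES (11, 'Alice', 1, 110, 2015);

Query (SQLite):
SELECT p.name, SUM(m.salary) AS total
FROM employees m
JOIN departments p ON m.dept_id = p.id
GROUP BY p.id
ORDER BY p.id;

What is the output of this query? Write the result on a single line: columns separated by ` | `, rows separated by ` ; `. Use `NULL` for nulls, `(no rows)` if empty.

Sales | 251 ; Ops | 256 ; Finance | 433

Join each employees row to its departments via dept_id.
Group joined rows by departments.id; compute SUM(m.salary) per group.
  1: ids {2, 6, 11} → SUM(m.salary)=251
  2: ids {5, 7, 8} → SUM(m.salary)=256
  3: ids {1, 3, 4, 9, 10} → SUM(m.salary)=433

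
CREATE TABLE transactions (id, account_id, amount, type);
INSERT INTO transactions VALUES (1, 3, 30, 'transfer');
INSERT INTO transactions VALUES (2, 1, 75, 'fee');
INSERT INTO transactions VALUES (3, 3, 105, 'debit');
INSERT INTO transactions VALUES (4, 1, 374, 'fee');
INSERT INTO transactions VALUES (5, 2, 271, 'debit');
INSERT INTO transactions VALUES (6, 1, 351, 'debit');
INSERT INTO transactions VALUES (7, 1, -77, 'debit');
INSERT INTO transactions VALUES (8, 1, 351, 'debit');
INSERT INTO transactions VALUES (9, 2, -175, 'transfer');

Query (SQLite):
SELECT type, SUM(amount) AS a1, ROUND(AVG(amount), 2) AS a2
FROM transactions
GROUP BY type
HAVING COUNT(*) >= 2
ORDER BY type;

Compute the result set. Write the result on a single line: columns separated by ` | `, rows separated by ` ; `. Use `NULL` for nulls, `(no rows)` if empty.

Group transactions by type.
Per group compute: SUM(amount), ROUND(AVG(amount), 2).
HAVING: drop groups with fewer than 2 rows.
  debit: ids {3, 5, 6, 7, 8} → SUM(amount)=1001, ROUND(AVG(amount), 2)=200.2
  fee: ids {2, 4} → SUM(amount)=449, ROUND(AVG(amount), 2)=224.5
  transfer: ids {1, 9} → SUM(amount)=-145, ROUND(AVG(amount), 2)=-72.5

debit | 1001 | 200.2 ; fee | 449 | 224.5 ; transfer | -145 | -72.5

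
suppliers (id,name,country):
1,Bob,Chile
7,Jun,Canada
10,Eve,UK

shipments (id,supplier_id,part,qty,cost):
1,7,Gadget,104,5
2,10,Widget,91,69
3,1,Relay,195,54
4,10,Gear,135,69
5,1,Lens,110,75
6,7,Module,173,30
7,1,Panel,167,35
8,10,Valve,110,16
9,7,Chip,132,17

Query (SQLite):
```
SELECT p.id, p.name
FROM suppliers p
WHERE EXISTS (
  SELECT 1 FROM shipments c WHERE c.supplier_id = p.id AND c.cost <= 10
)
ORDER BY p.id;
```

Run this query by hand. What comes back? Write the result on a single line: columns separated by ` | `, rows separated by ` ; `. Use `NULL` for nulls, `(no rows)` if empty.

For each suppliers row, check whether any shipments with matching supplier_id has cost <= 10.
Keep rows where that is true.

7 | Jun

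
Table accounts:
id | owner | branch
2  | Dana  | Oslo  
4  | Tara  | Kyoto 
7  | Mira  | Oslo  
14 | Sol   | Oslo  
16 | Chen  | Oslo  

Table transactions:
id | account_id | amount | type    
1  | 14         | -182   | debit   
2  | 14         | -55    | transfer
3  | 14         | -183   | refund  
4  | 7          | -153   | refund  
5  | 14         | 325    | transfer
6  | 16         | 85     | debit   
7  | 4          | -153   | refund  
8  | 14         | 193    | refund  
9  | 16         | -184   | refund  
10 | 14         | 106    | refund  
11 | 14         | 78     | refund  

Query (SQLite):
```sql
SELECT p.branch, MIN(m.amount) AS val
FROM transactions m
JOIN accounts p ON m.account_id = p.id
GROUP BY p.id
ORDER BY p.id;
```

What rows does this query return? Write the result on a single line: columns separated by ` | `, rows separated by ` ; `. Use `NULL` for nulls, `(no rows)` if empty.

Kyoto | -153 ; Oslo | -153 ; Oslo | -183 ; Oslo | -184

Join each transactions row to its accounts via account_id.
Group joined rows by accounts.id; compute MIN(m.amount) per group.
  4: ids {7} → MIN(m.amount)=-153
  7: ids {4} → MIN(m.amount)=-153
  14: ids {1, 2, 3, 5, 8, 10, 11} → MIN(m.amount)=-183
  16: ids {6, 9} → MIN(m.amount)=-184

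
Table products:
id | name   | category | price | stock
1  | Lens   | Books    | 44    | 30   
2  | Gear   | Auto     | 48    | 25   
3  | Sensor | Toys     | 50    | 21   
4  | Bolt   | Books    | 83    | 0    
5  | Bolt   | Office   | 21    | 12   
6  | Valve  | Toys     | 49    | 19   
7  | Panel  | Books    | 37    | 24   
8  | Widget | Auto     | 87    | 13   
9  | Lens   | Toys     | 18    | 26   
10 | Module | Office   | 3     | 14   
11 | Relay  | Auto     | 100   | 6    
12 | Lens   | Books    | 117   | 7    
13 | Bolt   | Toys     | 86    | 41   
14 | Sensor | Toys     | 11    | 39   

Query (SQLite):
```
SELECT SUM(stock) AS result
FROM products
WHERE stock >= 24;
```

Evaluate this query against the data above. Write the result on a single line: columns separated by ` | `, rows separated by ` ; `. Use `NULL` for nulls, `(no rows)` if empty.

Rows where stock >= 24 → stock values: [30, 25, 24, 26, 41, 39].
SUM of non-NULL values = 185.

185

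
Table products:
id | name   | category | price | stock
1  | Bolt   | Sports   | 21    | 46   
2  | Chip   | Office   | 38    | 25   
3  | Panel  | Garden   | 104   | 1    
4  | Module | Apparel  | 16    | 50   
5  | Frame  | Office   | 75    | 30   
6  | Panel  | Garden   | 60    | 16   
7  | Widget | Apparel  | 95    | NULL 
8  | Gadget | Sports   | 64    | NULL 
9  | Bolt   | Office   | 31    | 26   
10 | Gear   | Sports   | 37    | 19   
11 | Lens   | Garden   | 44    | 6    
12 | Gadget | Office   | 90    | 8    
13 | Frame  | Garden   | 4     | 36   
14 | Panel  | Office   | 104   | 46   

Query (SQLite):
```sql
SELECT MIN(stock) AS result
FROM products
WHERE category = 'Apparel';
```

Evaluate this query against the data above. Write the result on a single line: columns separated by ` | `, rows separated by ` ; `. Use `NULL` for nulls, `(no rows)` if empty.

50

Rows where category='Apparel' → stock values: [50, NULL].
MIN of non-NULL values = 50.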